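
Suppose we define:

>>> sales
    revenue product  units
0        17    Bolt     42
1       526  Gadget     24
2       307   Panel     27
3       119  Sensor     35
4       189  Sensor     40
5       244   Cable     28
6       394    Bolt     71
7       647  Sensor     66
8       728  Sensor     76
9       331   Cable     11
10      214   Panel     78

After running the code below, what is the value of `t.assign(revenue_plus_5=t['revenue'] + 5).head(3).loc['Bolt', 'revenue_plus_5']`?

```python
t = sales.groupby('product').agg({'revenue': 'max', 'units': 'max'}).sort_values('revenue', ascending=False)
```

group by product: max(revenue), max(units):
         revenue  units
product                
Bolt         394     71
Cable        331     28
Gadget       526     24
Panel        307     78
Sensor       728     76
sort by revenue descending:
         revenue  units
product                
Sensor       728     76
Gadget       526     24
Bolt         394     71
Cable        331     28
Panel        307     78
add column revenue_plus_5 = t['revenue'] + 5:
         revenue  units  revenue_plus_5
product                                
Sensor       728     76             733
Gadget       526     24             531
Bolt         394     71             399
Cable        331     28             336
Panel        307     78             312
take first 3 rows:
         revenue  units  revenue_plus_5
product                                
Sensor       728     76             733
Gadget       526     24             531
Bolt         394     71             399
Then the value at row 'Bolt', column 'revenue_plus_5': 399

399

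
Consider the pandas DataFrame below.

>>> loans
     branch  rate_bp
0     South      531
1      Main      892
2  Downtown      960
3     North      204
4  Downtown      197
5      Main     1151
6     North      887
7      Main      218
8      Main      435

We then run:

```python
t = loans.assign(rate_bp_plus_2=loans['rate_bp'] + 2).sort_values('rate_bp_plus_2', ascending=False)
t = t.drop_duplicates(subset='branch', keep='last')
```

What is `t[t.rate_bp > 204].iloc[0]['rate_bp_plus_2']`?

533

add column rate_bp_plus_2 = loans['rate_bp'] + 2:
     branch  rate_bp  rate_bp_plus_2
0     South      531             533
1      Main      892             894
2  Downtown      960             962
3     North      204             206
4  Downtown      197             199
5      Main     1151            1153
6     North      887             889
7      Main      218             220
8      Main      435             437
sort by rate_bp_plus_2 descending:
     branch  rate_bp  rate_bp_plus_2
5      Main     1151            1153
2  Downtown      960             962
1      Main      892             894
6     North      887             889
0     South      531             533
8      Main      435             437
7      Main      218             220
3     North      204             206
4  Downtown      197             199
drop duplicate branch (keep=last):
     branch  rate_bp  rate_bp_plus_2
0     South      531             533
7      Main      218             220
3     North      204             206
4  Downtown      197             199
filter rows where rate_bp > 204:
  branch  rate_bp  rate_bp_plus_2
0  South      531             533
7   Main      218             220
Reading off the value at position 0, column 'rate_bp_plus_2', we get 533.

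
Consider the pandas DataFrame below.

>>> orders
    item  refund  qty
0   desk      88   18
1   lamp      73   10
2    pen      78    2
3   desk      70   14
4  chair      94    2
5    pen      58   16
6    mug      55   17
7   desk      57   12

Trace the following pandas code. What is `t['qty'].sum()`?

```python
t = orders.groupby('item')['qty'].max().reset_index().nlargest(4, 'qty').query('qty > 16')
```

35

group by item, max of qty:
item
chair     2
desk     18
lamp     10
mug      17
pen      16
Name: qty, dtype: int64
reset_index():
    item  qty
0  chair    2
1   desk   18
2   lamp   10
3    mug   17
4    pen   16
take 4 rows with largest qty:
   item  qty
1  desk   18
3   mug   17
4   pen   16
2  lamp   10
filter rows where qty > 16:
   item  qty
1  desk   18
3   mug   17
Finally, sum of column 'qty' = 35.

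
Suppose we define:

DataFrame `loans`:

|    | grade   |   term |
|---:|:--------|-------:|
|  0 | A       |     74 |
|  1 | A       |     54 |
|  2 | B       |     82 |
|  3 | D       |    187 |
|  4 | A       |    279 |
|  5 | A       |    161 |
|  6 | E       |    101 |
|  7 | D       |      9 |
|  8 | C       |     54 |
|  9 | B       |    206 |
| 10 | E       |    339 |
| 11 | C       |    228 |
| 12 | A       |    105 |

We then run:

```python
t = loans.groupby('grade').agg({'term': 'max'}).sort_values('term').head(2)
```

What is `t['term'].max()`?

group by grade, max of term:
       term
grade      
A       279
B       206
C       228
D       187
E       339
sort by term:
       term
grade      
D       187
B       206
C       228
A       279
E       339
take first 2 rows:
       term
grade      
D       187
B       206
So max() = 206.

206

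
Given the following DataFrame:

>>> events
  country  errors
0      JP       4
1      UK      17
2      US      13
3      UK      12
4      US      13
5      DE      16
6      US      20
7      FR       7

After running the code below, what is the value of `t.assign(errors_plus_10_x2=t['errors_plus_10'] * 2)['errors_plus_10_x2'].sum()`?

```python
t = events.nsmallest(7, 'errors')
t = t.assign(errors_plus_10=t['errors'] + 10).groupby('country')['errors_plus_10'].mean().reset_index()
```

take 7 rows with smallest errors:
  country  errors
0      JP       4
7      FR       7
3      UK      12
2      US      13
4      US      13
5      DE      16
1      UK      17
add column errors_plus_10 = t['errors'] + 10:
  country  errors  errors_plus_10
0      JP       4              14
7      FR       7              17
3      UK      12              22
2      US      13              23
4      US      13              23
5      DE      16              26
1      UK      17              27
group by country, mean of errors_plus_10:
country
DE    26.0
FR    17.0
JP    14.0
UK    24.5
US    23.0
Name: errors_plus_10, dtype: float64
reset_index():
  country  errors_plus_10
0      DE            26.0
1      FR            17.0
2      JP            14.0
3      UK            24.5
4      US            23.0
add column errors_plus_10_x2 = t['errors_plus_10'] * 2:
  country  errors_plus_10  errors_plus_10_x2
0      DE            26.0               52.0
1      FR            17.0               34.0
2      JP            14.0               28.0
3      UK            24.5               49.0
4      US            23.0               46.0
sum of column 'errors_plus_10_x2' → 209.0

209.0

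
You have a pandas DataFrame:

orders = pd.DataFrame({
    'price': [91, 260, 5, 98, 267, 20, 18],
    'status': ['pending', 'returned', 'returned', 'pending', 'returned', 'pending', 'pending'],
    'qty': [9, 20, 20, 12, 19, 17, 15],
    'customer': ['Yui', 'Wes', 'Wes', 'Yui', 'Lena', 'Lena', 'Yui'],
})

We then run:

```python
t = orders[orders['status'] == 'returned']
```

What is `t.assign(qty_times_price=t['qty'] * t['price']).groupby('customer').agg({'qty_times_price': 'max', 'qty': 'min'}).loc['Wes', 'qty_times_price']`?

5200

filter rows where status == 'returned':
   price    status  qty customer
1    260  returned   20      Wes
2      5  returned   20      Wes
4    267  returned   19     Lena
add column qty_times_price = t['qty'] * t['price']:
   price    status  qty customer  qty_times_price
1    260  returned   20      Wes             5200
2      5  returned   20      Wes              100
4    267  returned   19     Lena             5073
group by customer: max(qty_times_price), min(qty):
          qty_times_price  qty
customer                      
Lena                 5073   19
Wes                  5200   20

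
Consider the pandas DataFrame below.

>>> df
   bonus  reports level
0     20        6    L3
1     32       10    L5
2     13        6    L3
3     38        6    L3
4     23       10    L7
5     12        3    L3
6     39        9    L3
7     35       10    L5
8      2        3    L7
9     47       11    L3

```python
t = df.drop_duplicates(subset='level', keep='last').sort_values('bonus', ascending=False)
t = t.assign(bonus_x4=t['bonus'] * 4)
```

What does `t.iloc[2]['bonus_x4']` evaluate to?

8

drop duplicate level (keep=last):
   bonus  reports level
7     35       10    L5
8      2        3    L7
9     47       11    L3
sort by bonus descending:
   bonus  reports level
9     47       11    L3
7     35       10    L5
8      2        3    L7
add column bonus_x4 = t['bonus'] * 4:
   bonus  reports level  bonus_x4
9     47       11    L3       188
7     35       10    L5       140
8      2        3    L7         8
So iloc[2]['bonus_x4'] = 8.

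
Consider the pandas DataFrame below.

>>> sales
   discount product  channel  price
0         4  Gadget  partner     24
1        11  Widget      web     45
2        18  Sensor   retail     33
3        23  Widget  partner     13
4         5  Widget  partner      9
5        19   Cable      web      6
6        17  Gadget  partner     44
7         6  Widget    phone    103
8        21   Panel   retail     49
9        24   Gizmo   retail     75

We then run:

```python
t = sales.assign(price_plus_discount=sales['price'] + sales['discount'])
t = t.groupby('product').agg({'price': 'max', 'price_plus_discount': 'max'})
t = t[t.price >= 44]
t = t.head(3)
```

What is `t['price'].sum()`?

add column price_plus_discount = sales['price'] + sales['discount']:
   discount product  channel  price  price_plus_discount
0         4  Gadget  partner     24                   28
1        11  Widget      web     45                   56
2        18  Sensor   retail     33                   51
3        23  Widget  partner     13                   36
4         5  Widget  partner      9                   14
5        19   Cable      web      6                   25
6        17  Gadget  partner     44                   61
7         6  Widget    phone    103                  109
8        21   Panel   retail     49                   70
9        24   Gizmo   retail     75                   99
group by product: max(price), max(price_plus_discount):
         price  price_plus_discount
product                            
Cable        6                   25
Gadget      44                   61
Gizmo       75                   99
Panel       49                   70
Sensor      33                   51
Widget     103                  109
filter rows where price >= 44:
         price  price_plus_discount
product                            
Gadget      44                   61
Gizmo       75                   99
Panel       49                   70
Widget     103                  109
take first 3 rows:
         price  price_plus_discount
product                            
Gadget      44                   61
Gizmo       75                   99
Panel       49                   70
Taking the sum of column 'price' gives 168.

168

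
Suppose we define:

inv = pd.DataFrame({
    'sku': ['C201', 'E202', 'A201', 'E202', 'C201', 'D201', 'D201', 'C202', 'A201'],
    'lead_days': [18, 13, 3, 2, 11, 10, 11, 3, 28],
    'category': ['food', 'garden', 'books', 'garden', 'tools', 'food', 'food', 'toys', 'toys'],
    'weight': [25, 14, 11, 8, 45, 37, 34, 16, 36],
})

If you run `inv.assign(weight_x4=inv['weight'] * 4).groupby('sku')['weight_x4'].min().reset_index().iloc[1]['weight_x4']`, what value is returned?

100

add column weight_x4 = inv['weight'] * 4:
    sku  lead_days category  weight  weight_x4
0  C201         18     food      25        100
1  E202         13   garden      14         56
2  A201          3    books      11         44
3  E202          2   garden       8         32
4  C201         11    tools      45        180
5  D201         10     food      37        148
6  D201         11     food      34        136
7  C202          3     toys      16         64
8  A201         28     toys      36        144
group by sku, min of weight_x4:
sku
A201     44
C201    100
C202     64
D201    136
E202     32
Name: weight_x4, dtype: int64
reset_index():
    sku  weight_x4
0  A201         44
1  C201        100
2  C202         64
3  D201        136
4  E202         32
Hence 100.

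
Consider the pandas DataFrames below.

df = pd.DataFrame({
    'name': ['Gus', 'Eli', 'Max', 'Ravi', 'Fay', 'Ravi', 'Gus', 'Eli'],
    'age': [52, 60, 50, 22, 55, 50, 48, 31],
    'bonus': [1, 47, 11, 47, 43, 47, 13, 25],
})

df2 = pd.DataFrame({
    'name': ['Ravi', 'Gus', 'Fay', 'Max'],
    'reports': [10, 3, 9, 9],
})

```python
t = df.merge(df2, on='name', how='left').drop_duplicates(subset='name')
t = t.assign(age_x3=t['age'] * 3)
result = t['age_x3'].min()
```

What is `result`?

merge on 'name' (how='left') → 8 rows:
   name  age  bonus  reports
0   Gus   52      1      3.0
1   Eli   60     47      NaN
2   Max   50     11      9.0
3  Ravi   22     47     10.0
4   Fay   55     43      9.0
5  Ravi   50     47     10.0
6   Gus   48     13      3.0
7   Eli   31     25      NaN
drop duplicate name (keep=first):
   name  age  bonus  reports
0   Gus   52      1      3.0
1   Eli   60     47      NaN
2   Max   50     11      9.0
3  Ravi   22     47     10.0
4   Fay   55     43      9.0
add column age_x3 = t['age'] * 3:
   name  age  bonus  reports  age_x3
0   Gus   52      1      3.0     156
1   Eli   60     47      NaN     180
2   Max   50     11      9.0     150
3  Ravi   22     47     10.0      66
4   Fay   55     43      9.0     165
Then the min of column 'age_x3': 66

66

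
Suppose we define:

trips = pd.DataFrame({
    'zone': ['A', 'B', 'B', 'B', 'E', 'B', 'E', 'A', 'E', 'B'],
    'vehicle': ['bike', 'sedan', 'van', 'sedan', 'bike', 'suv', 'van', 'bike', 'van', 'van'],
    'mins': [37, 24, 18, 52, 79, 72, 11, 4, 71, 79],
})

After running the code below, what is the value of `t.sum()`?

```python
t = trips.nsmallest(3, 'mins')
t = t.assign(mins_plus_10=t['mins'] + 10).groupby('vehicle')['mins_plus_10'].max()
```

take 3 rows with smallest mins:
  zone vehicle  mins
7    A    bike     4
6    E     van    11
2    B     van    18
add column mins_plus_10 = t['mins'] + 10:
  zone vehicle  mins  mins_plus_10
7    A    bike     4            14
6    E     van    11            21
2    B     van    18            28
group by vehicle, max of mins_plus_10:
vehicle
bike    14
van     28
Name: mins_plus_10, dtype: int64

42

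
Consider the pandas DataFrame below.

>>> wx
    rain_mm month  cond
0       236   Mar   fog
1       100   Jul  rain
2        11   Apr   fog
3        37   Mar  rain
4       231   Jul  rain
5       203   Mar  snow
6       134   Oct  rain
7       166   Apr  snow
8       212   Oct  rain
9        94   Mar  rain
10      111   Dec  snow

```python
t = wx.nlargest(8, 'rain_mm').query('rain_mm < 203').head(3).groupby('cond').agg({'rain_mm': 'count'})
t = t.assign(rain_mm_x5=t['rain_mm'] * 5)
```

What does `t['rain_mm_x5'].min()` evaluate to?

5

take 8 rows with largest rain_mm:
    rain_mm month  cond
0       236   Mar   fog
4       231   Jul  rain
8       212   Oct  rain
5       203   Mar  snow
7       166   Apr  snow
6       134   Oct  rain
10      111   Dec  snow
1       100   Jul  rain
filter rows where rain_mm < 203:
    rain_mm month  cond
7       166   Apr  snow
6       134   Oct  rain
10      111   Dec  snow
1       100   Jul  rain
take first 3 rows:
    rain_mm month  cond
7       166   Apr  snow
6       134   Oct  rain
10      111   Dec  snow
group by cond, count of rain_mm:
      rain_mm
cond         
rain        1
snow        2
add column rain_mm_x5 = t['rain_mm'] * 5:
      rain_mm  rain_mm_x5
cond                     
rain        1           5
snow        2          10
Taking the min of column 'rain_mm_x5' gives 5.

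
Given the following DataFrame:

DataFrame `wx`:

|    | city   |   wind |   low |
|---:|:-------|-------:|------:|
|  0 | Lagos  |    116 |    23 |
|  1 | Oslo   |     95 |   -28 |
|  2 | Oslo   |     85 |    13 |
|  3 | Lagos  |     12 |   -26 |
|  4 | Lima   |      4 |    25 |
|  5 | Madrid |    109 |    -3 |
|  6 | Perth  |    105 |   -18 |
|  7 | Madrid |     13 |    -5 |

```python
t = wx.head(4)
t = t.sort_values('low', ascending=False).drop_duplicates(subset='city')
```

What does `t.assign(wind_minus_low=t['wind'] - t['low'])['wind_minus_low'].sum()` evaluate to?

165

take first 4 rows:
    city  wind  low
0  Lagos   116   23
1   Oslo    95  -28
2   Oslo    85   13
3  Lagos    12  -26
sort by low descending:
    city  wind  low
0  Lagos   116   23
2   Oslo    85   13
3  Lagos    12  -26
1   Oslo    95  -28
drop duplicate city (keep=first):
    city  wind  low
0  Lagos   116   23
2   Oslo    85   13
add column wind_minus_low = t['wind'] - t['low']:
    city  wind  low  wind_minus_low
0  Lagos   116   23              93
2   Oslo    85   13              72
Hence 165.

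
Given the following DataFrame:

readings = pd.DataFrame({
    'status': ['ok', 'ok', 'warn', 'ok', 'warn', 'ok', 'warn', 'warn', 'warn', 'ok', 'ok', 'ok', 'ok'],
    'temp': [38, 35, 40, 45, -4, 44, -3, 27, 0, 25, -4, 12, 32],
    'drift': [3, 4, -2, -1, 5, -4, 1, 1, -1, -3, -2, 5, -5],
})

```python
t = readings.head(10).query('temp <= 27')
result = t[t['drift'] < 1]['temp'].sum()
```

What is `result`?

25

take first 10 rows:
  status  temp  drift
0     ok    38      3
1     ok    35      4
2   warn    40     -2
3     ok    45     -1
4   warn    -4      5
5     ok    44     -4
6   warn    -3      1
7   warn    27      1
8   warn     0     -1
9     ok    25     -3
filter rows where temp <= 27:
  status  temp  drift
4   warn    -4      5
6   warn    -3      1
7   warn    27      1
8   warn     0     -1
9     ok    25     -3
filter rows where drift < 1:
  status  temp  drift
8   warn     0     -1
9     ok    25     -3
So sum() = 25.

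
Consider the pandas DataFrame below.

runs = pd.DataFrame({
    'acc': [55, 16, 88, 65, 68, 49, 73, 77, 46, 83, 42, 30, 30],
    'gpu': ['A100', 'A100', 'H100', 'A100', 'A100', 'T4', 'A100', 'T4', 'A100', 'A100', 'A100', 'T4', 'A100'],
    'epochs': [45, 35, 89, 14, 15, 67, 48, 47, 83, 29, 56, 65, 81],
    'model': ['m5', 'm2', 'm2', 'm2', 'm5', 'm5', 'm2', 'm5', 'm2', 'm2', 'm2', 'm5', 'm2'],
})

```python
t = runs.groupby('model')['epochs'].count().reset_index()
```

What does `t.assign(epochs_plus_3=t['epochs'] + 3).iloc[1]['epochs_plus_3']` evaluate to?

8

group by model, count of epochs:
model
m2    8
m5    5
Name: epochs, dtype: int64
reset_index():
  model  epochs
0    m2       8
1    m5       5
add column epochs_plus_3 = t['epochs'] + 3:
  model  epochs  epochs_plus_3
0    m2       8             11
1    m5       5              8
value at position 1, column 'epochs_plus_3' → 8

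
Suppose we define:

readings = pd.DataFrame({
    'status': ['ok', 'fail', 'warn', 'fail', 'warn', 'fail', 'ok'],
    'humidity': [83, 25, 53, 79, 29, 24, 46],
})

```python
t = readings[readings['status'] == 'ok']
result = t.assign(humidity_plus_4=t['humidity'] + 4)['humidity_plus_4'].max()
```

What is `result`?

87

filter rows where status == 'ok':
  status  humidity
0     ok        83
6     ok        46
add column humidity_plus_4 = t['humidity'] + 4:
  status  humidity  humidity_plus_4
0     ok        83               87
6     ok        46               50
The max of column 'humidity_plus_4' is 87.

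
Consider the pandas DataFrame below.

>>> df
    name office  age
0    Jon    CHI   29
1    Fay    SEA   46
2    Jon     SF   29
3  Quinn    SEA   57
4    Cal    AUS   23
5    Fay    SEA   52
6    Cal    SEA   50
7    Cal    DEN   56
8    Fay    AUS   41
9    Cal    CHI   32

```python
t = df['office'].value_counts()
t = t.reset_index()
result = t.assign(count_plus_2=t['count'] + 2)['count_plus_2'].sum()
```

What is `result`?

20

value_counts of office:
office
SEA    4
CHI    2
AUS    2
SF     1
DEN    1
Name: count, dtype: int64
reset_index():
  office  count
0    SEA      4
1    CHI      2
2    AUS      2
3     SF      1
4    DEN      1
add column count_plus_2 = t['count'] + 2:
  office  count  count_plus_2
0    SEA      4             6
1    CHI      2             4
2    AUS      2             4
3     SF      1             3
4    DEN      1             3
The sum of column 'count_plus_2' is 20.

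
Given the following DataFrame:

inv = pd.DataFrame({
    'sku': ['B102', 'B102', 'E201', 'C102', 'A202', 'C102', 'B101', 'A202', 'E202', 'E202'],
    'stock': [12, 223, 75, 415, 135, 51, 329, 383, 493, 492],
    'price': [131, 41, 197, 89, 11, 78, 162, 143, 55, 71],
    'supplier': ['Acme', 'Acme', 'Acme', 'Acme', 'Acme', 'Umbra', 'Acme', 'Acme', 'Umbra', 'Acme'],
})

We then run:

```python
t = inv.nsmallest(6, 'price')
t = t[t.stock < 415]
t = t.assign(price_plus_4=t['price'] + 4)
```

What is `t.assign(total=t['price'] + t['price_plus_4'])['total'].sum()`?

take 6 rows with smallest price:
    sku  stock  price supplier
4  A202    135     11     Acme
1  B102    223     41     Acme
8  E202    493     55    Umbra
9  E202    492     71     Acme
5  C102     51     78    Umbra
3  C102    415     89     Acme
filter rows where stock < 415:
    sku  stock  price supplier
4  A202    135     11     Acme
1  B102    223     41     Acme
5  C102     51     78    Umbra
add column price_plus_4 = t['price'] + 4:
    sku  stock  price supplier  price_plus_4
4  A202    135     11     Acme            15
1  B102    223     41     Acme            45
5  C102     51     78    Umbra            82
add column total = t['price'] + t['price_plus_4']:
    sku  stock  price supplier  price_plus_4  total
4  A202    135     11     Acme            15     26
1  B102    223     41     Acme            45     86
5  C102     51     78    Umbra            82    160
Finally, sum of column 'total' = 272.

272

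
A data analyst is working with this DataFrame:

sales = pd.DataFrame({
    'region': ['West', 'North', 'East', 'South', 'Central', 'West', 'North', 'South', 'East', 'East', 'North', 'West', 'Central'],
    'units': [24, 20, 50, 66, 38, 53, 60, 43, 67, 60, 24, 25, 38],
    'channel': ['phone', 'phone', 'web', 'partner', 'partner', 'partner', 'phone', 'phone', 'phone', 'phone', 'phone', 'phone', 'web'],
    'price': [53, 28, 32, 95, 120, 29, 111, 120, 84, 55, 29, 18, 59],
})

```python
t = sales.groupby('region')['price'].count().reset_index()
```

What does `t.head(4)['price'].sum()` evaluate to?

group by region, count of price:
region
Central    2
East       3
North      3
South      2
West       3
Name: price, dtype: int64
reset_index():
    region  price
0  Central      2
1     East      3
2    North      3
3    South      2
4     West      3
take first 4 rows:
    region  price
0  Central      2
1     East      3
2    North      3
3    South      2
So sum() = 10.

10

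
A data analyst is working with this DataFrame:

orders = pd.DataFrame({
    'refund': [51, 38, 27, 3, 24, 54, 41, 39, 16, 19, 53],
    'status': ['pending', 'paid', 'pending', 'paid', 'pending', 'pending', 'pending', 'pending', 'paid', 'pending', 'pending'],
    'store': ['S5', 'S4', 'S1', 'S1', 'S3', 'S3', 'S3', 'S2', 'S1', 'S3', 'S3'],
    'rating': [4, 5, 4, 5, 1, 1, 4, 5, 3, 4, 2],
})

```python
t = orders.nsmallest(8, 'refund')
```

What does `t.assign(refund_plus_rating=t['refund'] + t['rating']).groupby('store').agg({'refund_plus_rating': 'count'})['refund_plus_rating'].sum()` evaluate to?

take 8 rows with smallest refund:
   refund   status store  rating
3       3     paid    S1       5
8      16     paid    S1       3
9      19  pending    S3       4
4      24  pending    S3       1
2      27  pending    S1       4
1      38     paid    S4       5
7      39  pending    S2       5
6      41  pending    S3       4
add column refund_plus_rating = t['refund'] + t['rating']:
   refund   status store  rating  refund_plus_rating
3       3     paid    S1       5                   8
8      16     paid    S1       3                  19
9      19  pending    S3       4                  23
4      24  pending    S3       1                  25
2      27  pending    S1       4                  31
1      38     paid    S4       5                  43
7      39  pending    S2       5                  44
6      41  pending    S3       4                  45
group by store, count of refund_plus_rating:
       refund_plus_rating
store                    
S1                      3
S2                      1
S3                      3
S4                      1

8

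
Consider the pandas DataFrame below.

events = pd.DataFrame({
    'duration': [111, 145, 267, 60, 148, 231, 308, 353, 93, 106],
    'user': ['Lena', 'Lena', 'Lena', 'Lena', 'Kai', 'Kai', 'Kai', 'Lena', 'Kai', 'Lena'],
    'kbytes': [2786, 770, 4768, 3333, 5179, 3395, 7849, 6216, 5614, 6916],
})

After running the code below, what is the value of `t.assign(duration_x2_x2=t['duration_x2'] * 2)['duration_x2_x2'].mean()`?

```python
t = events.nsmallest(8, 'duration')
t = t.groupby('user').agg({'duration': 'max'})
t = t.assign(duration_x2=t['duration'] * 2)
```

take 8 rows with smallest duration:
   duration  user  kbytes
3        60  Lena    3333
8        93   Kai    5614
9       106  Lena    6916
0       111  Lena    2786
1       145  Lena     770
4       148   Kai    5179
5       231   Kai    3395
2       267  Lena    4768
group by user, max of duration:
      duration
user          
Kai        231
Lena       267
add column duration_x2 = t['duration'] * 2:
      duration  duration_x2
user                       
Kai        231          462
Lena       267          534
add column duration_x2_x2 = t['duration_x2'] * 2:
      duration  duration_x2  duration_x2_x2
user                                       
Kai        231          462             924
Lena       267          534            1068
Taking the mean of column 'duration_x2_x2' gives 996.0.

996.0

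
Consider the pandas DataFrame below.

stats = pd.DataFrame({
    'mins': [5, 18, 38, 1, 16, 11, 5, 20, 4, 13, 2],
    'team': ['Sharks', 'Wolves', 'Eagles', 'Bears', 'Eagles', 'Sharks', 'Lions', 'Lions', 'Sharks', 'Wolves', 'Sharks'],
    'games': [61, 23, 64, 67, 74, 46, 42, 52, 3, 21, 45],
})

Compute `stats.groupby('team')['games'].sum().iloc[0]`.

67

group by team, sum of games:
team
Bears      67
Eagles    138
Lions      94
Sharks    155
Wolves     44
Name: games, dtype: int64
Reading off the value at position 0, we get 67.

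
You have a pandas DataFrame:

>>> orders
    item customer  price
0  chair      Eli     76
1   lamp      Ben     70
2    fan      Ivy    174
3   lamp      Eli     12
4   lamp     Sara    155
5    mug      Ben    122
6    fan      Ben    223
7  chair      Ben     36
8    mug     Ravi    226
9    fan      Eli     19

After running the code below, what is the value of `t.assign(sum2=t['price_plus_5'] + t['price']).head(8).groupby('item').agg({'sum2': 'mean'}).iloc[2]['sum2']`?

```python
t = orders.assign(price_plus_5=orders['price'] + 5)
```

add column price_plus_5 = orders['price'] + 5:
    item customer  price  price_plus_5
0  chair      Eli     76            81
1   lamp      Ben     70            75
2    fan      Ivy    174           179
3   lamp      Eli     12            17
4   lamp     Sara    155           160
5    mug      Ben    122           127
6    fan      Ben    223           228
7  chair      Ben     36            41
8    mug     Ravi    226           231
9    fan      Eli     19            24
add column sum2 = t['price_plus_5'] + t['price']:
    item customer  price  price_plus_5  sum2
0  chair      Eli     76            81   157
1   lamp      Ben     70            75   145
2    fan      Ivy    174           179   353
3   lamp      Eli     12            17    29
4   lamp     Sara    155           160   315
5    mug      Ben    122           127   249
6    fan      Ben    223           228   451
7  chair      Ben     36            41    77
8    mug     Ravi    226           231   457
9    fan      Eli     19            24    43
take first 8 rows:
    item customer  price  price_plus_5  sum2
0  chair      Eli     76            81   157
1   lamp      Ben     70            75   145
2    fan      Ivy    174           179   353
3   lamp      Eli     12            17    29
4   lamp     Sara    155           160   315
5    mug      Ben    122           127   249
6    fan      Ben    223           228   451
7  chair      Ben     36            41    77
group by item, mean of sum2:
        sum2
item        
chair  117.0
fan    402.0
lamp   163.0
mug    249.0
Taking the value at position 2, column 'sum2' gives 163.0.

163.0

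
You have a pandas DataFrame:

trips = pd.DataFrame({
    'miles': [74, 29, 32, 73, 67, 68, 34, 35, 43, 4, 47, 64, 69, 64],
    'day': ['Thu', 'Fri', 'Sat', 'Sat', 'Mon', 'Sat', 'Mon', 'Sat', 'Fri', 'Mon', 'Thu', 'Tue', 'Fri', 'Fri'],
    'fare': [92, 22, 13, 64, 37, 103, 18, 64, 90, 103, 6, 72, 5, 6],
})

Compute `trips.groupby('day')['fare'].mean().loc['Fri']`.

group by day, mean of fare:
day
Fri    30.750000
Mon    52.666667
Sat    61.000000
Thu    49.000000
Tue    72.000000
Name: fare, dtype: float64
Hence 30.75.

30.75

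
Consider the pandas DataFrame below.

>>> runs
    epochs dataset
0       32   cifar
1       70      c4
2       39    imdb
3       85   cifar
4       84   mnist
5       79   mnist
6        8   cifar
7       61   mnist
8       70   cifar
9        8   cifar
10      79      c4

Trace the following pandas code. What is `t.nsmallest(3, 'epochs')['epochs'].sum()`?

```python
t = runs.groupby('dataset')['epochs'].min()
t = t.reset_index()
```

group by dataset, min of epochs:
dataset
c4       70
cifar     8
imdb     39
mnist    61
Name: epochs, dtype: int64
reset_index():
  dataset  epochs
0      c4      70
1   cifar       8
2    imdb      39
3   mnist      61
take 3 rows with smallest epochs:
  dataset  epochs
1   cifar       8
2    imdb      39
3   mnist      61
Then the sum of column 'epochs': 108

108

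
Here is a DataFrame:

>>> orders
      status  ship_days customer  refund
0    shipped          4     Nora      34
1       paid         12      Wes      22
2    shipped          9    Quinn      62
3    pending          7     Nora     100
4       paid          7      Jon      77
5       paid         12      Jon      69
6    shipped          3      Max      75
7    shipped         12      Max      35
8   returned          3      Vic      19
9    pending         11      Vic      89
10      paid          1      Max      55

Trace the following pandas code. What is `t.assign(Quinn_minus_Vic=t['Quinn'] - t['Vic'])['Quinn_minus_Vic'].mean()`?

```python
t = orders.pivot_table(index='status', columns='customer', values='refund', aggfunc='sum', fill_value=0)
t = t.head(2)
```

pivot: rows=status, cols=customer, sum(refund):
customer  Jon  Max  Nora  Quinn  Vic  Wes
status                                   
paid      146   55     0      0    0   22
pending     0    0   100      0   89    0
returned    0    0     0      0   19    0
shipped     0  110    34     62    0    0
take first 2 rows:
customer  Jon  Max  Nora  Quinn  Vic  Wes
status                                   
paid      146   55     0      0    0   22
pending     0    0   100      0   89    0
add column Quinn_minus_Vic = t['Quinn'] - t['Vic']:
customer  Jon  Max  Nora  Quinn  Vic  Wes  Quinn_minus_Vic
status                                                    
paid      146   55     0      0    0   22                0
pending     0    0   100      0   89    0              -89
Taking the mean of column 'Quinn_minus_Vic' gives -44.5.

-44.5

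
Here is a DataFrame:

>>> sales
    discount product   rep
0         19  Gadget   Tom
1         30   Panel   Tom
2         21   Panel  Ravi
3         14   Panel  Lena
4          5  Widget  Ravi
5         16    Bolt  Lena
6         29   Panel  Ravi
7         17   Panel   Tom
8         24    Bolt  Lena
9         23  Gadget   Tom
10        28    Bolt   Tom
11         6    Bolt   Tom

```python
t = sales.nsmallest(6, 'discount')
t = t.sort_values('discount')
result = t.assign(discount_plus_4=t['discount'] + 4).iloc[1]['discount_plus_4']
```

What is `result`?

10

take 6 rows with smallest discount:
    discount product   rep
4          5  Widget  Ravi
11         6    Bolt   Tom
3         14   Panel  Lena
5         16    Bolt  Lena
7         17   Panel   Tom
0         19  Gadget   Tom
sort by discount:
    discount product   rep
4          5  Widget  Ravi
11         6    Bolt   Tom
3         14   Panel  Lena
5         16    Bolt  Lena
7         17   Panel   Tom
0         19  Gadget   Tom
add column discount_plus_4 = t['discount'] + 4:
    discount product   rep  discount_plus_4
4          5  Widget  Ravi                9
11         6    Bolt   Tom               10
3         14   Panel  Lena               18
5         16    Bolt  Lena               20
7         17   Panel   Tom               21
0         19  Gadget   Tom               23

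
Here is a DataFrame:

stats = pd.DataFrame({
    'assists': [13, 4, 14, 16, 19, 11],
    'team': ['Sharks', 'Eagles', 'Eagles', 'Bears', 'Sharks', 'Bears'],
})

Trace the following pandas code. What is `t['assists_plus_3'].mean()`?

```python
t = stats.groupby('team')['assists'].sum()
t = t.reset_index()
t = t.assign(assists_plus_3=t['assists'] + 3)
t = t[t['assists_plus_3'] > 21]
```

32.5

group by team, sum of assists:
team
Bears     27
Eagles    18
Sharks    32
Name: assists, dtype: int64
reset_index():
     team  assists
0   Bears       27
1  Eagles       18
2  Sharks       32
add column assists_plus_3 = t['assists'] + 3:
     team  assists  assists_plus_3
0   Bears       27              30
1  Eagles       18              21
2  Sharks       32              35
filter rows where assists_plus_3 > 21:
     team  assists  assists_plus_3
0   Bears       27              30
2  Sharks       32              35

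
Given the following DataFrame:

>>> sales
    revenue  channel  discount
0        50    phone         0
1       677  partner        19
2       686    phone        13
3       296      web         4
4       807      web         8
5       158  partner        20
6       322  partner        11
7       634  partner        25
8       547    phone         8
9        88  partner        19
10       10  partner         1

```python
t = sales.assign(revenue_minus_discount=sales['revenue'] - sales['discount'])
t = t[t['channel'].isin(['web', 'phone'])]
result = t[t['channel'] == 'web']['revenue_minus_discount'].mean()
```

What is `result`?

add column revenue_minus_discount = sales['revenue'] - sales['discount']:
    revenue  channel  discount  revenue_minus_discount
0        50    phone         0                      50
1       677  partner        19                     658
2       686    phone        13                     673
3       296      web         4                     292
4       807      web         8                     799
5       158  partner        20                     138
6       322  partner        11                     311
7       634  partner        25                     609
8       547    phone         8                     539
9        88  partner        19                      69
10       10  partner         1                       9
filter rows where channel in ['web', 'phone']:
   revenue channel  discount  revenue_minus_discount
0       50   phone         0                      50
2      686   phone        13                     673
3      296     web         4                     292
4      807     web         8                     799
8      547   phone         8                     539
filter rows where channel == 'web':
   revenue channel  discount  revenue_minus_discount
3      296     web         4                     292
4      807     web         8                     799
Finally, mean of column 'revenue_minus_discount' = 545.5.

545.5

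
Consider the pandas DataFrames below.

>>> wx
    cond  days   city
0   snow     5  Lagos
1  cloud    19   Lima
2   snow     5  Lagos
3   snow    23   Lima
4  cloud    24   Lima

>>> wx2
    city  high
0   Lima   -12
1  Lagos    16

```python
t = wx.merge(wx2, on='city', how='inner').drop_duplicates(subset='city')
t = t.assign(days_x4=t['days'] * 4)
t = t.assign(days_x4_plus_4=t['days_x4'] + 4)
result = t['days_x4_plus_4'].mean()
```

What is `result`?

merge on 'city' (how='inner') → 5 rows:
    cond  days   city  high
0   snow     5  Lagos    16
1  cloud    19   Lima   -12
2   snow     5  Lagos    16
3   snow    23   Lima   -12
4  cloud    24   Lima   -12
drop duplicate city (keep=first):
    cond  days   city  high
0   snow     5  Lagos    16
1  cloud    19   Lima   -12
add column days_x4 = t['days'] * 4:
    cond  days   city  high  days_x4
0   snow     5  Lagos    16       20
1  cloud    19   Lima   -12       76
add column days_x4_plus_4 = t['days_x4'] + 4:
    cond  days   city  high  days_x4  days_x4_plus_4
0   snow     5  Lagos    16       20              24
1  cloud    19   Lima   -12       76              80
Hence 52.0.

52.0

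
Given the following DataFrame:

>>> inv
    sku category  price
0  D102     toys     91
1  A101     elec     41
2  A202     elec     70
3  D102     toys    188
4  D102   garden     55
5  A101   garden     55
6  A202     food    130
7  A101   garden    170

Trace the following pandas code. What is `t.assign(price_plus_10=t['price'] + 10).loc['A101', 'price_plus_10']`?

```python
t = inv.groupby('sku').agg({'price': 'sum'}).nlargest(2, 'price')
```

276

group by sku, sum of price:
      price
sku        
A101    266
A202    200
D102    334
take 2 rows with largest price:
      price
sku        
D102    334
A101    266
add column price_plus_10 = t['price'] + 10:
      price  price_plus_10
sku                       
D102    334            344
A101    266            276
Finally, value at row 'A101', column 'price_plus_10' = 276.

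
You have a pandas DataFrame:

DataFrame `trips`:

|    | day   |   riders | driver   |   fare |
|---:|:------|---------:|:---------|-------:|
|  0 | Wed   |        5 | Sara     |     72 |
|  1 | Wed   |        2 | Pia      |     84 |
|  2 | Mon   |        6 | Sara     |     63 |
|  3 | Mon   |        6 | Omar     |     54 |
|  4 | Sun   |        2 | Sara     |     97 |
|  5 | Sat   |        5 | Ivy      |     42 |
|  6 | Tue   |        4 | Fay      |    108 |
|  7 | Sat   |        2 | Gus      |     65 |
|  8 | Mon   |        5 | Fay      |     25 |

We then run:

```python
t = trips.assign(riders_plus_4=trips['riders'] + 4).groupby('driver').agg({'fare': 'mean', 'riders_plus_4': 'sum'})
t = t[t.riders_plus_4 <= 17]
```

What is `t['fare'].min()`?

add column riders_plus_4 = trips['riders'] + 4:
   day  riders driver  fare  riders_plus_4
0  Wed       5   Sara    72              9
1  Wed       2    Pia    84              6
2  Mon       6   Sara    63             10
3  Mon       6   Omar    54             10
4  Sun       2   Sara    97              6
5  Sat       5    Ivy    42              9
6  Tue       4    Fay   108              8
7  Sat       2    Gus    65              6
8  Mon       5    Fay    25              9
group by driver: mean(fare), sum(riders_plus_4):
             fare  riders_plus_4
driver                          
Fay     66.500000             17
Gus     65.000000              6
Ivy     42.000000              9
Omar    54.000000             10
Pia     84.000000              6
Sara    77.333333             25
filter rows where riders_plus_4 <= 17:
        fare  riders_plus_4
driver                     
Fay     66.5             17
Gus     65.0              6
Ivy     42.0              9
Omar    54.0             10
Pia     84.0              6

42.0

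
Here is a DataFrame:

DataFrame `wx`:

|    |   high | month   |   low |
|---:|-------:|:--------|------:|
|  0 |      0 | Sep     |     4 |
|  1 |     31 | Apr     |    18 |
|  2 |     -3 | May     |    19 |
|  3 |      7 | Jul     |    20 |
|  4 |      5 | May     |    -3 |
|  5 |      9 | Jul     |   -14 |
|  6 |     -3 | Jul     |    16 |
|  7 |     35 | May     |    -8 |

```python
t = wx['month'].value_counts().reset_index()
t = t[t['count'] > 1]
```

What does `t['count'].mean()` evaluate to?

3.0

value_counts of month:
month
May    3
Jul    3
Sep    1
Apr    1
Name: count, dtype: int64
reset_index():
  month  count
0   May      3
1   Jul      3
2   Sep      1
3   Apr      1
filter rows where count > 1:
  month  count
0   May      3
1   Jul      3
So mean() = 3.0.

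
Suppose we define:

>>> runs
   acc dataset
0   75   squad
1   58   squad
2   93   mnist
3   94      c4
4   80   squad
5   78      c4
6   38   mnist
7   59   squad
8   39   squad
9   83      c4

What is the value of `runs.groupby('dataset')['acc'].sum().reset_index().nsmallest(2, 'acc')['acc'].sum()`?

group by dataset, sum of acc:
dataset
c4       255
mnist    131
squad    311
Name: acc, dtype: int64
reset_index():
  dataset  acc
0      c4  255
1   mnist  131
2   squad  311
take 2 rows with smallest acc:
  dataset  acc
1   mnist  131
0      c4  255
Then the sum of column 'acc': 386

386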